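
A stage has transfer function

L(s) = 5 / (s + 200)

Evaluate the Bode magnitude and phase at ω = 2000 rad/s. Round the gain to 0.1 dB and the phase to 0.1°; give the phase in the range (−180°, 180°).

-52.1 dB, -84.3°

At s = jω = j2000:
pole (s+200): 200 + j2000 → |·| = √(200²+2000²) = √4040000 ≈ 2010, ∠ = arctan(2000/200) ≈ 84.29°
|L| = 5 / 2010 ≈ 0.0024876
Gain = 20 log₁₀(0.0024876) ≈ -52.08 dB
∠L = 0.00° − 84.29° = -84.29°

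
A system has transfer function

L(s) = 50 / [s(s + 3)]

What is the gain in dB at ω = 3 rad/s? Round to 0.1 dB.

At s = jω = j3:
pole (s+3): 3 + j3 → |·| = √(3²+3²) = √18 ≈ 4.2426, ∠ = arctan(3/3) ≈ 45.00°
pole at origin: |s| = 3, ∠ = 90.00° (in denominator)
|L| = 50 / 12.728 ≈ 3.9283
Gain = 20 log₁₀(3.9283) ≈ 11.88 dB

11.9 dB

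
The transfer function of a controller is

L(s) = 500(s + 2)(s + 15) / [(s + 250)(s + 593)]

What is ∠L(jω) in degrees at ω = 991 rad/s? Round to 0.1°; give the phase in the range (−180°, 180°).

At s = jω = j991:
zero (s+2): 2 + j991 → |·| = √(2²+991²) = √982085 ≈ 991, ∠ = arctan(991/2) ≈ 89.88°
zero (s+15): 15 + j991 → |·| = √(15²+991²) = √982306 ≈ 991.11, ∠ = arctan(991/15) ≈ 89.13°
pole (s+250): 250 + j991 → |·| = √(250²+991²) = √1044581 ≈ 1022, ∠ = arctan(991/250) ≈ 75.84°
pole (s+593): 593 + j991 → |·| = √(593²+991²) = √1333730 ≈ 1154.9, ∠ = arctan(991/593) ≈ 59.10°
∠L = 179.01° − 134.94° = 44.07°

44.1°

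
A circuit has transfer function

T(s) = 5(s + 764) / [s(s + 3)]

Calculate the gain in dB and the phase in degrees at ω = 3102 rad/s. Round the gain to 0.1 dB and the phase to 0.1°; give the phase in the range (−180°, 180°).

-55.6 dB, -103.8°

At s = jω = j3102:
zero (s+764): 764 + j3102 → |·| = √(764²+3102²) = √10206100 ≈ 3194.7, ∠ = arctan(3102/764) ≈ 76.16°
pole (s+3): 3 + j3102 → |·| = √(3²+3102²) = √9622413 ≈ 3102, ∠ = arctan(3102/3) ≈ 89.94°
pole at origin: |s| = 3102, ∠ = 90.00° (in denominator)
|T| = 5 · 3194.7 / 9.6224e+06 ≈ 0.00166
Gain = 20 log₁₀(0.00166) ≈ -55.60 dB
∠T = 76.16° − 179.94° = -103.78°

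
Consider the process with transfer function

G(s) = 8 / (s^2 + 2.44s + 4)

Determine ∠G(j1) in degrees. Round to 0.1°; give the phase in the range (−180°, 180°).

At s = jω = j1:
quadratic: (j1)² + 2.44·j1 + 4 = 3 + j2.44 → |·| ≈ 3.867, ∠ ≈ 39.12°
∠G = 0.00° − 39.12° = -39.12°

-39.1°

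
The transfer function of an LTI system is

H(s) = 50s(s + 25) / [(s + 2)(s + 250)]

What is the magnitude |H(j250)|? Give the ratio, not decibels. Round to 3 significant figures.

At s = jω = j250:
zero (s+25): 25 + j250 → |·| = √(25²+250²) = √63125 ≈ 251.25, ∠ = arctan(250/25) ≈ 84.29°
zero at origin: s = j250 → |·| = 250, ∠ = 90.00°
pole (s+2): 2 + j250 → |·| = √(2²+250²) = √62504 ≈ 250.01, ∠ = arctan(250/2) ≈ 89.54°
pole (s+250): 250 + j250 → |·| = √(250²+250²) = √125000 ≈ 353.55, ∠ = arctan(250/250) ≈ 45.00°
|H| = 50 · 62812 / 88391 ≈ 35.531

35.5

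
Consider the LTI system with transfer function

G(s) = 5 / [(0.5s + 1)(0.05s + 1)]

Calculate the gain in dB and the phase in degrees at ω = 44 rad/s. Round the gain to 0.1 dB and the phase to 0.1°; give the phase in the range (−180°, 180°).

-20.5 dB, -153.0°

At ω = 44 rad/s:
pole (1 + j44·0.5) = 1 + j22 → |·| ≈ 22.023, ∠ ≈ 87.40°
pole (1 + j44·0.05) = 1 + j2.2 → |·| ≈ 2.4166, ∠ ≈ 65.56°
|G| = 5 · 1 / (22.023 · 2.4166) ≈ 0.093948
Gain = 20 log₁₀(0.093948) ≈ -20.54 dB
∠G = (0°) − (87.40° + 65.56°) = -152.96°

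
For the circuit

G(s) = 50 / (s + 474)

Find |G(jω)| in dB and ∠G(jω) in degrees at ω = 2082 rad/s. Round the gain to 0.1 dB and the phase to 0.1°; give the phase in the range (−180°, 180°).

-32.6 dB, -77.2°

Substitute s = j2082:
Numerator: 50 = 50 + j0
Denominator: (j2082) + 474 = 474 + j2082
|N| = √(50² + 0²) ≈ 50, ∠N ≈ 0.00°
|D| = √(474² + 2082²) ≈ 2135.3, ∠D ≈ 77.17°
|G| = 50 / 2135.3 ≈ 0.023416
Gain = 20 log₁₀(0.023416) ≈ -32.61 dB
∠G = 0.00° − 77.17° = -77.17°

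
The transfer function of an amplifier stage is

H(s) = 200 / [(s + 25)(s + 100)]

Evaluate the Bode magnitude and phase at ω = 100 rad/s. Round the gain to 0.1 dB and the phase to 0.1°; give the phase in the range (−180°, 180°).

At s = jω = j100:
pole (s+25): 25 + j100 → |·| = √(25²+100²) = √10625 ≈ 103.08, ∠ = arctan(100/25) ≈ 75.96°
pole (s+100): 100 + j100 → |·| = √(100²+100²) = √20000 ≈ 141.42, ∠ = arctan(100/100) ≈ 45.00°
|H| = 200 / 14578 ≈ 0.013719
Gain = 20 log₁₀(0.013719) ≈ -37.25 dB
∠H = 0.00° − 120.96° = -120.96°

-37.3 dB, -121.0°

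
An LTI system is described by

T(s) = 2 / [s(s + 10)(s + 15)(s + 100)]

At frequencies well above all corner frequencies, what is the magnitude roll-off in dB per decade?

-80 dB/decade

Each pole contributes −20 dB/decade at high frequency; each zero contributes +20 dB/decade.
Net: 0 zero(s) − 4 pole(s) → -80 dB/decade.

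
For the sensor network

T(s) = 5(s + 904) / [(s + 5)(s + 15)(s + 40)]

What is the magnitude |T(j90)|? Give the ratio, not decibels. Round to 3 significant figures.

At s = jω = j90:
zero (s+904): 904 + j90 → |·| = √(904²+90²) = √825316 ≈ 908.47, ∠ = arctan(90/904) ≈ 5.69°
pole (s+5): 5 + j90 → |·| = √(5²+90²) = √8125 ≈ 90.139, ∠ = arctan(90/5) ≈ 86.82°
pole (s+15): 15 + j90 → |·| = √(15²+90²) = √8325 ≈ 91.241, ∠ = arctan(90/15) ≈ 80.54°
pole (s+40): 40 + j90 → |·| = √(40²+90²) = √9700 ≈ 98.489, ∠ = arctan(90/40) ≈ 66.04°
|T| = 5 · 908.47 / 8.1001e+05 ≈ 0.0056078

0.00561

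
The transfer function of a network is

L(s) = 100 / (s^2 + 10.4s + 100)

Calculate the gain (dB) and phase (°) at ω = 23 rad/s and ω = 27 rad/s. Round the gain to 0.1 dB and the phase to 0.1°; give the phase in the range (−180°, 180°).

ω = 23: -13.8 dB, -150.9°; ω = 27: -16.8 dB, -155.9°

At s = jω = j23:
quadratic: (j23)² + 10.4·j23 + 100 = -429 + j239.2 → |·| ≈ 491.18, ∠ ≈ 150.86°
|L| = 100 / 491.18 ≈ 0.20359
Gain = 20 log₁₀(0.20359) ≈ -13.82 dB
∠L = 0.00° − 150.86° = -150.86°

At s = jω = j27:
quadratic: (j27)² + 10.4·j27 + 100 = -629 + j280.8 → |·| ≈ 688.83, ∠ ≈ 155.94°
|L| = 100 / 688.83 ≈ 0.14517
Gain = 20 log₁₀(0.14517) ≈ -16.76 dB
∠L = 0.00° − 155.94° = -155.94°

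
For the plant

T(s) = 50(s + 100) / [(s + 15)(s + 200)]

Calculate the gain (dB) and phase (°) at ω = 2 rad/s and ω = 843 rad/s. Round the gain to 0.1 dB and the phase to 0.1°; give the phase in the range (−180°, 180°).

At s = jω = j2:
zero (s+100): 100 + j2 → |·| = √(100²+2²) = √10004 ≈ 100.02, ∠ = arctan(2/100) ≈ 1.15°
pole (s+15): 15 + j2 → |·| = √(15²+2²) = √229 ≈ 15.133, ∠ = arctan(2/15) ≈ 7.59°
pole (s+200): 200 + j2 → |·| = √(200²+2²) = √40004 ≈ 200.01, ∠ = arctan(2/200) ≈ 0.57°
|T| = 50 · 100.02 / 3026.8 ≈ 1.6522
Gain = 20 log₁₀(1.6522) ≈ 4.36 dB
∠T = 1.15° − 8.16° = -7.01°

At s = jω = j843:
zero (s+100): 100 + j843 → |·| = √(100²+843²) = √720649 ≈ 848.91, ∠ = arctan(843/100) ≈ 83.23°
pole (s+15): 15 + j843 → |·| = √(15²+843²) = √710874 ≈ 843.13, ∠ = arctan(843/15) ≈ 88.98°
pole (s+200): 200 + j843 → |·| = √(200²+843²) = √750649 ≈ 866.4, ∠ = arctan(843/200) ≈ 76.65°
|T| = 50 · 848.91 / 7.3049e+05 ≈ 0.058106
Gain = 20 log₁₀(0.058106) ≈ -24.72 dB
∠T = 83.23° − 165.63° = -82.40°

ω = 2: 4.4 dB, -7.0°; ω = 843: -24.7 dB, -82.4°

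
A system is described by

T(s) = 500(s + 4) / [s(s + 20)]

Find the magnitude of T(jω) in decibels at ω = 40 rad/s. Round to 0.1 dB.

At s = jω = j40:
zero (s+4): 4 + j40 → |·| = √(4²+40²) = √1616 ≈ 40.2, ∠ = arctan(40/4) ≈ 84.29°
pole (s+20): 20 + j40 → |·| = √(20²+40²) = √2000 ≈ 44.721, ∠ = arctan(40/20) ≈ 63.43°
pole at origin: |s| = 40, ∠ = 90.00° (in denominator)
|T| = 500 · 40.2 / 1788.8 ≈ 11.237
Gain = 20 log₁₀(11.237) ≈ 21.01 dB

21.0 dB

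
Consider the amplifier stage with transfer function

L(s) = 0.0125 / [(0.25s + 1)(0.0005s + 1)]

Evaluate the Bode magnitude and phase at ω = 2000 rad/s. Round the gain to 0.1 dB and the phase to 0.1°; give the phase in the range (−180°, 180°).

At ω = 2000 rad/s:
pole (1 + j2000·0.25) = 1 + j500 → |·| ≈ 500, ∠ ≈ 89.89°
pole (1 + j2000·0.0005) = 1 + j1 → |·| ≈ 1.4142, ∠ ≈ 45.00°
|L| = 0.0125 · 1 / (500 · 1.4142) ≈ 1.7678e-05
Gain = 20 log₁₀(1.7678e-05) ≈ -95.05 dB
∠L = (0°) − (89.89° + 45.00°) = -134.89°

-95.1 dB, -134.9°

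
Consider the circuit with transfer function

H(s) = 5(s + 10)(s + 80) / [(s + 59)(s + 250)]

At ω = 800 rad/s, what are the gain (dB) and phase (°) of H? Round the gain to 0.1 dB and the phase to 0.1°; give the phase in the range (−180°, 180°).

13.6 dB, 15.1°

At s = jω = j800:
zero (s+10): 10 + j800 → |·| = √(10²+800²) = √640100 ≈ 800.06, ∠ = arctan(800/10) ≈ 89.28°
zero (s+80): 80 + j800 → |·| = √(80²+800²) = √646400 ≈ 803.99, ∠ = arctan(800/80) ≈ 84.29°
pole (s+59): 59 + j800 → |·| = √(59²+800²) = √643481 ≈ 802.17, ∠ = arctan(800/59) ≈ 85.78°
pole (s+250): 250 + j800 → |·| = √(250²+800²) = √702500 ≈ 838.15, ∠ = arctan(800/250) ≈ 72.65°
|H| = 5 · 6.4324e+05 / 6.7234e+05 ≈ 4.7836
Gain = 20 log₁₀(4.7836) ≈ 13.60 dB
∠H = 173.57° − 158.43° = 15.14°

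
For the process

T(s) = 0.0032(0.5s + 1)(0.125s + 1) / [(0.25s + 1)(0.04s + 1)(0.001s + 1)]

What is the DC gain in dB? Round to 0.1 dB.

T(0) = 0.0032 · 1 / 1 = 0.0032
20 log₁₀(0.0032) ≈ -49.90 dB

-49.9 dB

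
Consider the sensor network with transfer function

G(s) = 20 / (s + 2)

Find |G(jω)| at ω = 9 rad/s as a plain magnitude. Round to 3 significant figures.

Substitute s = j9:
Numerator: 20 = 20 + j0
Denominator: (j9) + 2 = 2 + j9
|N| = √(20² + 0²) ≈ 20, ∠N ≈ 0.00°
|D| = √(2² + 9²) ≈ 9.2195, ∠D ≈ 77.47°
|G| = 20 / 9.2195 ≈ 2.1693

2.17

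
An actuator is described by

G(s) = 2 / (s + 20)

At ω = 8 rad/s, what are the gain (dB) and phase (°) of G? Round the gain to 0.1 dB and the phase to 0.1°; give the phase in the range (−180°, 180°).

At s = jω = j8:
pole (s+20): 20 + j8 → |·| = √(20²+8²) = √464 ≈ 21.541, ∠ = arctan(8/20) ≈ 21.80°
|G| = 2 / 21.541 ≈ 0.092846
Gain = 20 log₁₀(0.092846) ≈ -20.64 dB
∠G = 0.00° − 21.80° = -21.80°

-20.6 dB, -21.8°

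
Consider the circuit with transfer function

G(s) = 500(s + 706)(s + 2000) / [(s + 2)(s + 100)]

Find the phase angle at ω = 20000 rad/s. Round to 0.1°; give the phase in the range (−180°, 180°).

-7.4°

At s = jω = j20000:
zero (s+706): 706 + j20000 → |·| = √(706²+20000²) = √400498436 ≈ 20012, ∠ = arctan(20000/706) ≈ 87.98°
zero (s+2000): 2000 + j20000 → |·| = √(2000²+20000²) = √404000000 ≈ 20100, ∠ = arctan(20000/2000) ≈ 84.29°
pole (s+2): 2 + j20000 → |·| = √(2²+20000²) = √400000004 ≈ 20000, ∠ = arctan(20000/2) ≈ 89.99°
pole (s+100): 100 + j20000 → |·| = √(100²+20000²) = √400010000 ≈ 20000, ∠ = arctan(20000/100) ≈ 89.71°
∠G = 172.27° − 179.70° = -7.43°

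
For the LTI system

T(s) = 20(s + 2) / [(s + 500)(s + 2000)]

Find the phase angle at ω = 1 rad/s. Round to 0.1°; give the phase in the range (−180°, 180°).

At s = jω = j1:
zero (s+2): 2 + j1 → |·| = √(2²+1²) = √5 ≈ 2.2361, ∠ = arctan(1/2) ≈ 26.57°
pole (s+500): 500 + j1 → |·| = √(500²+1²) = √250001 ≈ 500, ∠ = arctan(1/500) ≈ 0.11°
pole (s+2000): 2000 + j1 → |·| = √(2000²+1²) = √4000001 ≈ 2000, ∠ = arctan(1/2000) ≈ 0.03°
∠T = 26.57° − 0.14° = 26.43°

26.4°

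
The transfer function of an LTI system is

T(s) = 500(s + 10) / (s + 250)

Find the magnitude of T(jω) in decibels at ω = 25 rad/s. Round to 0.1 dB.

At s = jω = j25:
zero (s+10): 10 + j25 → |·| = √(10²+25²) = √725 ≈ 26.926, ∠ = arctan(25/10) ≈ 68.20°
pole (s+250): 250 + j25 → |·| = √(250²+25²) = √63125 ≈ 251.25, ∠ = arctan(25/250) ≈ 5.71°
|T| = 500 · 26.926 / 251.25 ≈ 53.584
Gain = 20 log₁₀(53.584) ≈ 34.58 dB

34.6 dB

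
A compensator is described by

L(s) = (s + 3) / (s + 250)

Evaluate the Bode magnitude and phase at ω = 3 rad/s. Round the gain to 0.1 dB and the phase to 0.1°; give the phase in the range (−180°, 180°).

-35.4 dB, 44.3°

Substitute s = j3:
Numerator: (j3) + 3 = 3 + j3
Denominator: (j3) + 250 = 250 + j3
|N| = √(3² + 3²) ≈ 4.2426, ∠N ≈ 45.00°
|D| = √(250² + 3²) ≈ 250.02, ∠D ≈ 0.69°
|L| = 4.2426 / 250.02 ≈ 0.016969
Gain = 20 log₁₀(0.016969) ≈ -35.41 dB
∠L = 45.00° − 0.69° = 44.31°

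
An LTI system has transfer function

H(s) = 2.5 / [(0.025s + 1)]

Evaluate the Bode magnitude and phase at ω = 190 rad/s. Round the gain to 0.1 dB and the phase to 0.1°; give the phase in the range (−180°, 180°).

-5.8 dB, -78.1°

At ω = 190 rad/s:
pole (1 + j190·0.025) = 1 + j4.75 → |·| ≈ 4.8541, ∠ ≈ 78.11°
|H| = 2.5 · 1 / (4.8541) ≈ 0.51503
Gain = 20 log₁₀(0.51503) ≈ -5.76 dB
∠H = (0°) − (78.11°) = -78.11°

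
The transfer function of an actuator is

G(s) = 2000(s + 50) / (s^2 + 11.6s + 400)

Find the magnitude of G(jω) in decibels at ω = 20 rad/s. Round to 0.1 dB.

At s = jω = j20:
zero (s+50): 50 + j20 → |·| = √(50²+20²) = √2900 ≈ 53.852, ∠ = arctan(20/50) ≈ 21.80°
quadratic: (j20)² + 11.6·j20 + 400 = 0 + j232 → |·| ≈ 232, ∠ ≈ 90.00°
|G| = 2000 · 53.852 / 232 ≈ 464.24
Gain = 20 log₁₀(464.24) ≈ 53.33 dB

53.3 dB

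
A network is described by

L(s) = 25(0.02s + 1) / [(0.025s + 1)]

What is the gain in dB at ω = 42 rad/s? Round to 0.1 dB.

27.1 dB

At ω = 42 rad/s:
zero (1 + j42·0.02) = 1 + j0.84 → |·| ≈ 1.306, ∠ ≈ 40.03°
pole (1 + j42·0.025) = 1 + j1.05 → |·| ≈ 1.45, ∠ ≈ 46.40°
|L| = 25 · 1.306 / (1.45) ≈ 22.517
Gain = 20 log₁₀(22.517) ≈ 27.05 dB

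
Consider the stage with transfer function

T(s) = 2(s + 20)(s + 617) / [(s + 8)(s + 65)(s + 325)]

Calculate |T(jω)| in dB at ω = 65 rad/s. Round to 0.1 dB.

At s = jω = j65:
zero (s+20): 20 + j65 → |·| = √(20²+65²) = √4625 ≈ 68.007, ∠ = arctan(65/20) ≈ 72.90°
zero (s+617): 617 + j65 → |·| = √(617²+65²) = √384914 ≈ 620.41, ∠ = arctan(65/617) ≈ 6.01°
pole (s+8): 8 + j65 → |·| = √(8²+65²) = √4289 ≈ 65.49, ∠ = arctan(65/8) ≈ 82.98°
pole (s+65): 65 + j65 → |·| = √(65²+65²) = √8450 ≈ 91.924, ∠ = arctan(65/65) ≈ 45.00°
pole (s+325): 325 + j65 → |·| = √(325²+65²) = √109850 ≈ 331.44, ∠ = arctan(65/325) ≈ 11.31°
|T| = 2 · 42192 / 1.9953e+06 ≈ 0.042291
Gain = 20 log₁₀(0.042291) ≈ -27.48 dB

-27.5 dB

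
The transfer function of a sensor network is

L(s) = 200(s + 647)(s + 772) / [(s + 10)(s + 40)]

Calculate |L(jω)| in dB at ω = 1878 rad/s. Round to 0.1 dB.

At s = jω = j1878:
zero (s+647): 647 + j1878 → |·| = √(647²+1878²) = √3945493 ≈ 1986.3, ∠ = arctan(1878/647) ≈ 70.99°
zero (s+772): 772 + j1878 → |·| = √(772²+1878²) = √4122868 ≈ 2030.5, ∠ = arctan(1878/772) ≈ 67.65°
pole (s+10): 10 + j1878 → |·| = √(10²+1878²) = √3526984 ≈ 1878, ∠ = arctan(1878/10) ≈ 89.69°
pole (s+40): 40 + j1878 → |·| = √(40²+1878²) = √3528484 ≈ 1878.4, ∠ = arctan(1878/40) ≈ 88.78°
|L| = 200 · 4.0332e+06 / 3.5276e+06 ≈ 228.67
Gain = 20 log₁₀(228.67) ≈ 47.18 dB

47.2 dB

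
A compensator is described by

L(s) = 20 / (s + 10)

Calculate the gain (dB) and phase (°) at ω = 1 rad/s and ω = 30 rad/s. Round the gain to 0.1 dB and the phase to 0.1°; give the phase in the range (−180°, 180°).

Substitute s = j1:
Numerator: 20 = 20 + j0
Denominator: (j1) + 10 = 10 + j1
|N| = √(20² + 0²) ≈ 20, ∠N ≈ 0.00°
|D| = √(10² + 1²) ≈ 10.05, ∠D ≈ 5.71°
|L| = 20 / 10.05 ≈ 1.99
Gain = 20 log₁₀(1.99) ≈ 5.98 dB
∠L = 0.00° − 5.71° = -5.71°

Substitute s = j30:
Numerator: 20 = 20 + j0
Denominator: (j30) + 10 = 10 + j30
|N| = √(20² + 0²) ≈ 20, ∠N ≈ 0.00°
|D| = √(10² + 30²) ≈ 31.623, ∠D ≈ 71.57°
|L| = 20 / 31.623 ≈ 0.63245
Gain = 20 log₁₀(0.63245) ≈ -3.98 dB
∠L = 0.00° − 71.57° = -71.57°

ω = 1: 6.0 dB, -5.7°; ω = 30: -4.0 dB, -71.6°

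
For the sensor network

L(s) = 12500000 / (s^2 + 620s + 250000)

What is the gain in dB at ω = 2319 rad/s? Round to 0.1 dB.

7.4 dB

At s = jω = j2319:
quadratic: (j2319)² + 620·j2319 + 250000 = -5127761 + j1437780 → |·| ≈ 5.3255e+06, ∠ ≈ 164.34°
|L| = 12500000 / 5.3255e+06 ≈ 2.3472
Gain = 20 log₁₀(2.3472) ≈ 7.41 dB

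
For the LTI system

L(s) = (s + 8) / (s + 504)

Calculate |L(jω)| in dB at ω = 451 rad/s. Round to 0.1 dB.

-3.5 dB

Substitute s = j451:
Numerator: (j451) + 8 = 8 + j451
Denominator: (j451) + 504 = 504 + j451
|N| = √(8² + 451²) ≈ 451.07, ∠N ≈ 88.98°
|D| = √(504² + 451²) ≈ 676.33, ∠D ≈ 41.82°
|L| = 451.07 / 676.33 ≈ 0.66694
Gain = 20 log₁₀(0.66694) ≈ -3.52 dB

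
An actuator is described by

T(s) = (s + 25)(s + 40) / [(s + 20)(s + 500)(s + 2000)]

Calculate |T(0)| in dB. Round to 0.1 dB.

T(0) = 1·25·40 / (20·500·2000) = 5e-05
20 log₁₀(5e-05) ≈ -86.02 dB

-86.0 dB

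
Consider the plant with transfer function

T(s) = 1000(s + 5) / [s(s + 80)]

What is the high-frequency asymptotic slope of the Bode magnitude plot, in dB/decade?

-20 dB/decade

Each pole contributes −20 dB/decade at high frequency; each zero contributes +20 dB/decade.
Net: 1 zero(s) − 2 pole(s) → -20 dB/decade.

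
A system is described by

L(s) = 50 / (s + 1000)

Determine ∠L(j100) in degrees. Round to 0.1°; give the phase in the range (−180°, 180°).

Substitute s = j100:
Numerator: 50 = 50 + j0
Denominator: (j100) + 1000 = 1000 + j100
|N| = √(50² + 0²) ≈ 50, ∠N ≈ 0.00°
|D| = √(1000² + 100²) ≈ 1005, ∠D ≈ 5.71°
∠L = 0.00° − 5.71° = -5.71°

-5.7°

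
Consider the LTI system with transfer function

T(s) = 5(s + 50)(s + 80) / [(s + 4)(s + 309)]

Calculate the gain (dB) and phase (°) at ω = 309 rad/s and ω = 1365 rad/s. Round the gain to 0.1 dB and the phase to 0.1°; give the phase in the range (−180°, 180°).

ω = 309: 11.4 dB, 22.0°; ω = 1365: 13.8 dB, 7.5°

At s = jω = j309:
zero (s+50): 50 + j309 → |·| = √(50²+309²) = √97981 ≈ 313.02, ∠ = arctan(309/50) ≈ 80.81°
zero (s+80): 80 + j309 → |·| = √(80²+309²) = √101881 ≈ 319.19, ∠ = arctan(309/80) ≈ 75.48°
pole (s+4): 4 + j309 → |·| = √(4²+309²) = √95497 ≈ 309.03, ∠ = arctan(309/4) ≈ 89.26°
pole (s+309): 309 + j309 → |·| = √(309²+309²) = √190962 ≈ 436.99, ∠ = arctan(309/309) ≈ 45.00°
|T| = 5 · 99913 / 1.3504e+05 ≈ 3.6994
Gain = 20 log₁₀(3.6994) ≈ 11.36 dB
∠T = 156.29° − 134.26° = 22.03°

At s = jω = j1365:
zero (s+50): 50 + j1365 → |·| = √(50²+1365²) = √1865725 ≈ 1365.9, ∠ = arctan(1365/50) ≈ 87.90°
zero (s+80): 80 + j1365 → |·| = √(80²+1365²) = √1869625 ≈ 1367.3, ∠ = arctan(1365/80) ≈ 86.65°
pole (s+4): 4 + j1365 → |·| = √(4²+1365²) = √1863241 ≈ 1365, ∠ = arctan(1365/4) ≈ 89.83°
pole (s+309): 309 + j1365 → |·| = √(309²+1365²) = √1958706 ≈ 1399.5, ∠ = arctan(1365/309) ≈ 77.24°
|T| = 5 · 1.8676e+06 / 1.9103e+06 ≈ 4.8882
Gain = 20 log₁₀(4.8882) ≈ 13.78 dB
∠T = 174.55° − 167.07° = 7.48°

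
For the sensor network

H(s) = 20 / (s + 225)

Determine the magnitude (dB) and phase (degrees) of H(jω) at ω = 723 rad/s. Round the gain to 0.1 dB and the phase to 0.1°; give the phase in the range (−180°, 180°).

-31.6 dB, -72.7°

At s = jω = j723:
pole (s+225): 225 + j723 → |·| = √(225²+723²) = √573354 ≈ 757.2, ∠ = arctan(723/225) ≈ 72.71°
|H| = 20 / 757.2 ≈ 0.026413
Gain = 20 log₁₀(0.026413) ≈ -31.56 dB
∠H = 0.00° − 72.71° = -72.71°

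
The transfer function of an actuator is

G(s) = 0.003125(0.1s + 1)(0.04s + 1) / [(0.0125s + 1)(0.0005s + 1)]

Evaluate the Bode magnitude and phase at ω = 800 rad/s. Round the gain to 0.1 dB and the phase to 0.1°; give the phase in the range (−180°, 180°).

At ω = 800 rad/s:
zero (1 + j800·0.1) = 1 + j80 → |·| ≈ 80.006, ∠ ≈ 89.28°
zero (1 + j800·0.04) = 1 + j32 → |·| ≈ 32.016, ∠ ≈ 88.21°
pole (1 + j800·0.0125) = 1 + j10 → |·| ≈ 10.05, ∠ ≈ 84.29°
pole (1 + j800·0.0005) = 1 + j0.4 → |·| ≈ 1.077, ∠ ≈ 21.80°
|G| = 0.003125 · 80.006 · 32.016 / (10.05 · 1.077) ≈ 0.73953
Gain = 20 log₁₀(0.73953) ≈ -2.62 dB
∠G = (89.28° + 88.21°) − (84.29° + 21.80°) = 71.40°

-2.6 dB, 71.4°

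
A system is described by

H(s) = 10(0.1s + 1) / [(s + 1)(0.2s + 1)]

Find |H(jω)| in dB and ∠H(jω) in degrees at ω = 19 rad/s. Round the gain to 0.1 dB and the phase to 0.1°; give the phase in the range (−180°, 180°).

-10.8 dB, -100.0°

At ω = 19 rad/s:
zero (1 + j19·0.1) = 1 + j1.9 → |·| ≈ 2.1471, ∠ ≈ 62.24°
pole (1 + j19·1) = 1 + j19 → |·| ≈ 19.026, ∠ ≈ 86.99°
pole (1 + j19·0.2) = 1 + j3.8 → |·| ≈ 3.9294, ∠ ≈ 75.26°
|H| = 10 · 2.1471 / (19.026 · 3.9294) ≈ 0.2872
Gain = 20 log₁₀(0.2872) ≈ -10.84 dB
∠H = (62.24°) − (86.99° + 75.26°) = -100.01°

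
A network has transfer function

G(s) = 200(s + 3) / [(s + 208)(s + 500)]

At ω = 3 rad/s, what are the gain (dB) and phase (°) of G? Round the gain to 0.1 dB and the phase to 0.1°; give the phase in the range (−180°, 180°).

At s = jω = j3:
zero (s+3): 3 + j3 → |·| = √(3²+3²) = √18 ≈ 4.2426, ∠ = arctan(3/3) ≈ 45.00°
pole (s+208): 208 + j3 → |·| = √(208²+3²) = √43273 ≈ 208.02, ∠ = arctan(3/208) ≈ 0.83°
pole (s+500): 500 + j3 → |·| = √(500²+3²) = √250009 ≈ 500.01, ∠ = arctan(3/500) ≈ 0.34°
|G| = 200 · 4.2426 / 1.0401e+05 ≈ 0.0081581
Gain = 20 log₁₀(0.0081581) ≈ -41.77 dB
∠G = 45.00° − 1.17° = 43.83°

-41.8 dB, 43.8°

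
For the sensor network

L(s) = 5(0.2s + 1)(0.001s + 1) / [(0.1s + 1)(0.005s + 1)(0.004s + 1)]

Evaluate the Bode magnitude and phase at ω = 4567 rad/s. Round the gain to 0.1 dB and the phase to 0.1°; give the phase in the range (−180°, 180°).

-19.0 dB, -96.6°

At ω = 4567 rad/s:
zero (1 + j4567·0.2) = 1 + j913.4 → |·| ≈ 913.4, ∠ ≈ 89.94°
zero (1 + j4567·0.001) = 1 + j4.567 → |·| ≈ 4.6752, ∠ ≈ 77.65°
pole (1 + j4567·0.1) = 1 + j456.7 → |·| ≈ 456.7, ∠ ≈ 89.87°
pole (1 + j4567·0.005) = 1 + j22.835 → |·| ≈ 22.857, ∠ ≈ 87.49°
pole (1 + j4567·0.004) = 1 + j18.268 → |·| ≈ 18.295, ∠ ≈ 86.87°
|L| = 5 · 913.4 · 4.6752 / (456.7 · 22.857 · 18.295) ≈ 0.1118
Gain = 20 log₁₀(0.1118) ≈ -19.03 dB
∠L = (89.94° + 77.65°) − (89.87° + 87.49° + 86.87°) = -96.64°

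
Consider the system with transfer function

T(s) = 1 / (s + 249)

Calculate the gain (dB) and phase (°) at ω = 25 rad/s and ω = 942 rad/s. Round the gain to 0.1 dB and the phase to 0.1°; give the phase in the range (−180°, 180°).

Substitute s = j25:
Numerator: 1 = 1 + j0
Denominator: (j25) + 249 = 249 + j25
|N| = √(1² + 0²) ≈ 1, ∠N ≈ 0.00°
|D| = √(249² + 25²) ≈ 250.25, ∠D ≈ 5.73°
|T| = 1 / 250.25 ≈ 0.003996
Gain = 20 log₁₀(0.003996) ≈ -47.97 dB
∠T = 0.00° − 5.73° = -5.73°

Substitute s = j942:
Numerator: 1 = 1 + j0
Denominator: (j942) + 249 = 249 + j942
|N| = √(1² + 0²) ≈ 1, ∠N ≈ 0.00°
|D| = √(249² + 942²) ≈ 974.35, ∠D ≈ 75.19°
|T| = 1 / 974.35 ≈ 0.0010263
Gain = 20 log₁₀(0.0010263) ≈ -59.77 dB
∠T = 0.00° − 75.19° = -75.19°

ω = 25: -48.0 dB, -5.7°; ω = 942: -59.8 dB, -75.2°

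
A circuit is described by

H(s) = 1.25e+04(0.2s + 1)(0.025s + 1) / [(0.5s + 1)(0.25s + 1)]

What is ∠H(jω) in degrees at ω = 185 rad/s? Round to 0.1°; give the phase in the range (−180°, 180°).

-11.9°

At ω = 185 rad/s:
zero (1 + j185·0.2) = 1 + j37 → |·| ≈ 37.014, ∠ ≈ 88.45°
zero (1 + j185·0.025) = 1 + j4.625 → |·| ≈ 4.7319, ∠ ≈ 77.80°
pole (1 + j185·0.5) = 1 + j92.5 → |·| ≈ 92.505, ∠ ≈ 89.38°
pole (1 + j185·0.25) = 1 + j46.25 → |·| ≈ 46.261, ∠ ≈ 88.76°
∠H = (88.45° + 77.80°) − (89.38° + 88.76°) = -11.89°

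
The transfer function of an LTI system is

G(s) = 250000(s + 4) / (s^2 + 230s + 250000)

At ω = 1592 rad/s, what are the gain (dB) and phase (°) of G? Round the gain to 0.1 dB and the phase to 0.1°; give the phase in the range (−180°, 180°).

At s = jω = j1592:
zero (s+4): 4 + j1592 → |·| = √(4²+1592²) = √2534480 ≈ 1592, ∠ = arctan(1592/4) ≈ 89.86°
quadratic: (j1592)² + 230·j1592 + 250000 = -2284464 + j366160 → |·| ≈ 2.3136e+06, ∠ ≈ 170.89°
|G| = 250000 · 1592 / 2.3136e+06 ≈ 172.03
Gain = 20 log₁₀(172.03) ≈ 44.71 dB
∠G = 89.86° − 170.89° = -81.03°

44.7 dB, -81.0°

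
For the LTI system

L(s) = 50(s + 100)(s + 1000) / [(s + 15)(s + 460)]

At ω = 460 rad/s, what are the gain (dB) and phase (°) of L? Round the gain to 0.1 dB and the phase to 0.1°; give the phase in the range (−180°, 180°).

At s = jω = j460:
zero (s+100): 100 + j460 → |·| = √(100²+460²) = √221600 ≈ 470.74, ∠ = arctan(460/100) ≈ 77.74°
zero (s+1000): 1000 + j460 → |·| = √(1000²+460²) = √1211600 ≈ 1100.7, ∠ = arctan(460/1000) ≈ 24.70°
pole (s+15): 15 + j460 → |·| = √(15²+460²) = √211825 ≈ 460.24, ∠ = arctan(460/15) ≈ 88.13°
pole (s+460): 460 + j460 → |·| = √(460²+460²) = √423200 ≈ 650.54, ∠ = arctan(460/460) ≈ 45.00°
|L| = 50 · 5.1814e+05 / 2.994e+05 ≈ 86.53
Gain = 20 log₁₀(86.53) ≈ 38.74 dB
∠L = 102.44° − 133.13° = -30.69°

38.7 dB, -30.7°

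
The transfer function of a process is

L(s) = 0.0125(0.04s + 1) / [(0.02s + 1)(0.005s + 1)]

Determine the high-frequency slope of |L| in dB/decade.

Each pole contributes −20 dB/decade at high frequency; each zero contributes +20 dB/decade.
Net: 1 zero(s) − 2 pole(s) → -20 dB/decade.

-20 dB/decade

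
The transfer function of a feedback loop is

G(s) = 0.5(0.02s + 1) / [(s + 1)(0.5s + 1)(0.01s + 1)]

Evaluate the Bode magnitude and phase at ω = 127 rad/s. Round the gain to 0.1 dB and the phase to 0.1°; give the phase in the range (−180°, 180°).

At ω = 127 rad/s:
zero (1 + j127·0.02) = 1 + j2.54 → |·| ≈ 2.7298, ∠ ≈ 68.51°
pole (1 + j127·1) = 1 + j127 → |·| ≈ 127, ∠ ≈ 89.55°
pole (1 + j127·0.5) = 1 + j63.5 → |·| ≈ 63.508, ∠ ≈ 89.10°
pole (1 + j127·0.01) = 1 + j1.27 → |·| ≈ 1.6164, ∠ ≈ 51.78°
|G| = 0.5 · 2.7298 / (127 · 63.508 · 1.6164) ≈ 0.00010469
Gain = 20 log₁₀(0.00010469) ≈ -79.60 dB
∠G = (68.51°) − (89.55° + 89.10° + 51.78°) = -161.92°

-79.6 dB, -161.9°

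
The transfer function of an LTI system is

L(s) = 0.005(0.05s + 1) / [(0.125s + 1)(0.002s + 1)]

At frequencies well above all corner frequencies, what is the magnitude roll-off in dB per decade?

Each pole contributes −20 dB/decade at high frequency; each zero contributes +20 dB/decade.
Net: 1 zero(s) − 2 pole(s) → -20 dB/decade.

-20 dB/decade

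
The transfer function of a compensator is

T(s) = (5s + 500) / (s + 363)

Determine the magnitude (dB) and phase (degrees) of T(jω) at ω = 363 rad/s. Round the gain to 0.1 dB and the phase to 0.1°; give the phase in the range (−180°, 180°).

Substitute s = j363:
Numerator: 5(j363) + 500 = 500 + j1815
Denominator: (j363) + 363 = 363 + j363
|N| = √(500² + 1815²) ≈ 1882.6, ∠N ≈ 74.60°
|D| = √(363² + 363²) ≈ 513.36, ∠D ≈ 45.00°
|T| = 1882.6 / 513.36 ≈ 3.6672
Gain = 20 log₁₀(3.6672) ≈ 11.29 dB
∠T = 74.60° − 45.00° = 29.60°

11.3 dB, 29.6°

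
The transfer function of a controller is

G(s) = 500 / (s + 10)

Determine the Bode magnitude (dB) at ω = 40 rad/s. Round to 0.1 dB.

21.7 dB

Substitute s = j40:
Numerator: 500 = 500 + j0
Denominator: (j40) + 10 = 10 + j40
|N| = √(500² + 0²) ≈ 500, ∠N ≈ 0.00°
|D| = √(10² + 40²) ≈ 41.231, ∠D ≈ 75.96°
|G| = 500 / 41.231 ≈ 12.127
Gain = 20 log₁₀(12.127) ≈ 21.68 dB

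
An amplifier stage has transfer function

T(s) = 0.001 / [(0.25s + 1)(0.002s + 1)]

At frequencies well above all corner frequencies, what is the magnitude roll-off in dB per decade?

Each pole contributes −20 dB/decade at high frequency; each zero contributes +20 dB/decade.
Net: 0 zero(s) − 2 pole(s) → -40 dB/decade.

-40 dB/decade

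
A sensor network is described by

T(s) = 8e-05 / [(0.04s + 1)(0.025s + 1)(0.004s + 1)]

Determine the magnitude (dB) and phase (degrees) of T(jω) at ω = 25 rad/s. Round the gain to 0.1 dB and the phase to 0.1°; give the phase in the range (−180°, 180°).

-86.4 dB, -82.7°

At ω = 25 rad/s:
pole (1 + j25·0.04) = 1 + j1 → |·| ≈ 1.4142, ∠ ≈ 45.00°
pole (1 + j25·0.025) = 1 + j0.625 → |·| ≈ 1.1792, ∠ ≈ 32.01°
pole (1 + j25·0.004) = 1 + j0.1 → |·| ≈ 1.005, ∠ ≈ 5.71°
|T| = 8e-05 · 1 / (1.4142 · 1.1792 · 1.005) ≈ 4.7734e-05
Gain = 20 log₁₀(4.7734e-05) ≈ -86.42 dB
∠T = (0°) − (45.00° + 32.01° + 5.71°) = -82.72°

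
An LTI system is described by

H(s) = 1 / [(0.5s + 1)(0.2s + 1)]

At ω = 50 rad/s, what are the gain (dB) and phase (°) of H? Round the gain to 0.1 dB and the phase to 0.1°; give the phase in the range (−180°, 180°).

At ω = 50 rad/s:
pole (1 + j50·0.5) = 1 + j25 → |·| ≈ 25.02, ∠ ≈ 87.71°
pole (1 + j50·0.2) = 1 + j10 → |·| ≈ 10.05, ∠ ≈ 84.29°
|H| = 1 · 1 / (25.02 · 10.05) ≈ 0.0039769
Gain = 20 log₁₀(0.0039769) ≈ -48.01 dB
∠H = (0°) − (87.71° + 84.29°) = -172.00°

-48.0 dB, -172.0°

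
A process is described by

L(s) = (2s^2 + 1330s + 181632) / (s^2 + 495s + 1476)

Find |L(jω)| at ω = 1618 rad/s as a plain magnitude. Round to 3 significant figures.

2.01

Substitute s = j1618:
Numerator: 2(j1618)^2 + 1330(j1618) + 181632 = -5054216 + j2151940
Denominator: (j1618)^2 + 495(j1618) + 1476 = -2616448 + j800910
|N| = √(5054216² + 2151940²) ≈ 5.4933e+06, ∠N ≈ 156.94°
|D| = √(2616448² + 800910²) ≈ 2.7363e+06, ∠D ≈ 162.98°
|L| = 5.4933e+06 / 2.7363e+06 ≈ 2.0076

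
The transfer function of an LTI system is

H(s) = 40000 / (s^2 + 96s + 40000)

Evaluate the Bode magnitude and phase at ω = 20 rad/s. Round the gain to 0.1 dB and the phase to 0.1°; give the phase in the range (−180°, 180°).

At s = jω = j20:
quadratic: (j20)² + 96·j20 + 40000 = 39600 + j1920 → |·| ≈ 39647, ∠ ≈ 2.78°
|H| = 40000 / 39647 ≈ 1.0089
Gain = 20 log₁₀(1.0089) ≈ 0.08 dB
∠H = 0.00° − 2.78° = -2.78°

0.1 dB, -2.8°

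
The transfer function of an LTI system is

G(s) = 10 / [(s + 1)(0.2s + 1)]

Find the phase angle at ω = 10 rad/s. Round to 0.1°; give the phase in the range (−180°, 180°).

At ω = 10 rad/s:
pole (1 + j10·1) = 1 + j10 → |·| ≈ 10.05, ∠ ≈ 84.29°
pole (1 + j10·0.2) = 1 + j2 → |·| ≈ 2.2361, ∠ ≈ 63.43°
∠G = (0°) − (84.29° + 63.43°) = -147.72°

-147.7°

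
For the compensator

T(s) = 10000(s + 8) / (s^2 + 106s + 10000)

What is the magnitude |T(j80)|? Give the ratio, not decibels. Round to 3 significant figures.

87.3

At s = jω = j80:
zero (s+8): 8 + j80 → |·| = √(8²+80²) = √6464 ≈ 80.399, ∠ = arctan(80/8) ≈ 84.29°
quadratic: (j80)² + 106·j80 + 10000 = 3600 + j8480 → |·| ≈ 9212.5, ∠ ≈ 67.00°
|T| = 10000 · 80.399 / 9212.5 ≈ 87.272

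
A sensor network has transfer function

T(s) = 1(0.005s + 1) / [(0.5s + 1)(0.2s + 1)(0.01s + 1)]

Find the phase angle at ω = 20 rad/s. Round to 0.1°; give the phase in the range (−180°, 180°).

-165.9°

At ω = 20 rad/s:
zero (1 + j20·0.005) = 1 + j0.1 → |·| ≈ 1.005, ∠ ≈ 5.71°
pole (1 + j20·0.5) = 1 + j10 → |·| ≈ 10.05, ∠ ≈ 84.29°
pole (1 + j20·0.2) = 1 + j4 → |·| ≈ 4.1231, ∠ ≈ 75.96°
pole (1 + j20·0.01) = 1 + j0.2 → |·| ≈ 1.0198, ∠ ≈ 11.31°
∠T = (5.71°) − (84.29° + 75.96° + 11.31°) = -165.85°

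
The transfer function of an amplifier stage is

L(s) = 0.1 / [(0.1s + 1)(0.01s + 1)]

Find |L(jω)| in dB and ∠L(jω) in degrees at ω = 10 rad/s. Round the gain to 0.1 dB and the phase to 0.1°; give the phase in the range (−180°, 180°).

At ω = 10 rad/s:
pole (1 + j10·0.1) = 1 + j1 → |·| ≈ 1.4142, ∠ ≈ 45.00°
pole (1 + j10·0.01) = 1 + j0.1 → |·| ≈ 1.005, ∠ ≈ 5.71°
|L| = 0.1 · 1 / (1.4142 · 1.005) ≈ 0.07036
Gain = 20 log₁₀(0.07036) ≈ -23.05 dB
∠L = (0°) − (45.00° + 5.71°) = -50.71°

-23.1 dB, -50.7°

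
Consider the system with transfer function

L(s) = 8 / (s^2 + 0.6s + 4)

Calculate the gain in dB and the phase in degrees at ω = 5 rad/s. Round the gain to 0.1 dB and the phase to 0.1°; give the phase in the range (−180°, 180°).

At s = jω = j5:
quadratic: (j5)² + 0.6·j5 + 4 = -21 + j3 → |·| ≈ 21.213, ∠ ≈ 171.87°
|L| = 8 / 21.213 ≈ 0.37713
Gain = 20 log₁₀(0.37713) ≈ -8.47 dB
∠L = 0.00° − 171.87° = -171.87°

-8.5 dB, -171.9°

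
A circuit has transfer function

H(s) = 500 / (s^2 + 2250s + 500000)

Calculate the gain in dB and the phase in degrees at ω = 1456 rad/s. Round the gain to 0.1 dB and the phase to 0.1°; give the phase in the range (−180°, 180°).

Substitute s = j1456:
Numerator: 500 = 500 + j0
Denominator: (j1456)^2 + 2250(j1456) + 500000 = -1619936 + j3276000
|N| = √(500² + 0²) ≈ 500, ∠N ≈ 0.00°
|D| = √(1619936² + 3276000²) ≈ 3.6546e+06, ∠D ≈ 116.31°
|H| = 500 / 3.6546e+06 ≈ 0.00013681
Gain = 20 log₁₀(0.00013681) ≈ -77.28 dB
∠H = 0.00° − 116.31° = -116.31°

-77.3 dB, -116.3°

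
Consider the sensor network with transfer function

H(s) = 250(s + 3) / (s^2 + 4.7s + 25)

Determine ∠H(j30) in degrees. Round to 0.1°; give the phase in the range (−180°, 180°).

-86.6°

At s = jω = j30:
zero (s+3): 3 + j30 → |·| = √(3²+30²) = √909 ≈ 30.15, ∠ = arctan(30/3) ≈ 84.29°
quadratic: (j30)² + 4.7·j30 + 25 = -875 + j141 → |·| ≈ 886.29, ∠ ≈ 170.85°
∠H = 84.29° − 170.85° = -86.56°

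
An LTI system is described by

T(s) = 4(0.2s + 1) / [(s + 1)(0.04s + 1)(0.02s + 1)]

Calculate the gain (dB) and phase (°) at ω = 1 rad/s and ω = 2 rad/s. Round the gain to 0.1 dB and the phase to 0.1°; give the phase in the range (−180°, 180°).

ω = 1: 9.2 dB, -37.1°; ω = 2: 5.7 dB, -48.5°

At ω = 1 rad/s:
zero (1 + j1·0.2) = 1 + j0.2 → |·| ≈ 1.0198, ∠ ≈ 11.31°
pole (1 + j1·1) = 1 + j1 → |·| ≈ 1.4142, ∠ ≈ 45.00°
pole (1 + j1·0.04) = 1 + j0.04 → |·| ≈ 1.0008, ∠ ≈ 2.29°
pole (1 + j1·0.02) = 1 + j0.02 → |·| ≈ 1.0002, ∠ ≈ 1.15°
|T| = 4 · 1.0198 / (1.4142 · 1.0008 · 1.0002) ≈ 2.8816
Gain = 20 log₁₀(2.8816) ≈ 9.19 dB
∠T = (11.31°) − (45.00° + 2.29° + 1.15°) = -37.13°

At ω = 2 rad/s:
zero (1 + j2·0.2) = 1 + j0.4 → |·| ≈ 1.077, ∠ ≈ 21.80°
pole (1 + j2·1) = 1 + j2 → |·| ≈ 2.2361, ∠ ≈ 63.43°
pole (1 + j2·0.04) = 1 + j0.08 → |·| ≈ 1.0032, ∠ ≈ 4.57°
pole (1 + j2·0.02) = 1 + j0.04 → |·| ≈ 1.0008, ∠ ≈ 2.29°
|T| = 4 · 1.077 / (2.2361 · 1.0032 · 1.0008) ≈ 1.9189
Gain = 20 log₁₀(1.9189) ≈ 5.66 dB
∠T = (21.80°) − (63.43° + 4.57° + 2.29°) = -48.49°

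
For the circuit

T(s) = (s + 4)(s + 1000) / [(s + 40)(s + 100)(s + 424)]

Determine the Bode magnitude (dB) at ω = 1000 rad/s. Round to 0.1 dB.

At s = jω = j1000:
zero (s+4): 4 + j1000 → |·| = √(4²+1000²) = √1000016 ≈ 1000, ∠ = arctan(1000/4) ≈ 89.77°
zero (s+1000): 1000 + j1000 → |·| = √(1000²+1000²) = √2000000 ≈ 1414.2, ∠ = arctan(1000/1000) ≈ 45.00°
pole (s+40): 40 + j1000 → |·| = √(40²+1000²) = √1001600 ≈ 1000.8, ∠ = arctan(1000/40) ≈ 87.71°
pole (s+100): 100 + j1000 → |·| = √(100²+1000²) = √1010000 ≈ 1005, ∠ = arctan(1000/100) ≈ 84.29°
pole (s+424): 424 + j1000 → |·| = √(424²+1000²) = √1179776 ≈ 1086.2, ∠ = arctan(1000/424) ≈ 67.02°
|T| = 1 · 1.4142e+06 / 1.0925e+09 ≈ 0.0012945
Gain = 20 log₁₀(0.0012945) ≈ -57.76 dB

-57.8 dB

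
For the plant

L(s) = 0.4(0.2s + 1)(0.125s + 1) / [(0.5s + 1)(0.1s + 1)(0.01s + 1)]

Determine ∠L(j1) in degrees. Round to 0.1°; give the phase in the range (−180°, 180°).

At ω = 1 rad/s:
zero (1 + j1·0.2) = 1 + j0.2 → |·| ≈ 1.0198, ∠ ≈ 11.31°
zero (1 + j1·0.125) = 1 + j0.125 → |·| ≈ 1.0078, ∠ ≈ 7.13°
pole (1 + j1·0.5) = 1 + j0.5 → |·| ≈ 1.118, ∠ ≈ 26.57°
pole (1 + j1·0.1) = 1 + j0.1 → |·| ≈ 1.005, ∠ ≈ 5.71°
pole (1 + j1·0.01) = 1 + j0.01 → |·| ≈ 1, ∠ ≈ 0.57°
∠L = (11.31° + 7.13°) − (26.57° + 5.71° + 0.57°) = -14.41°

-14.4°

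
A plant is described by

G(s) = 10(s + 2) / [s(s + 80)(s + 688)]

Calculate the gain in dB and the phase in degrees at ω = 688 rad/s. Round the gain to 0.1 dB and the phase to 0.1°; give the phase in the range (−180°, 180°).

At s = jω = j688:
zero (s+2): 2 + j688 → |·| = √(2²+688²) = √473348 ≈ 688, ∠ = arctan(688/2) ≈ 89.83°
pole (s+80): 80 + j688 → |·| = √(80²+688²) = √479744 ≈ 692.64, ∠ = arctan(688/80) ≈ 83.37°
pole (s+688): 688 + j688 → |·| = √(688²+688²) = √946688 ≈ 972.98, ∠ = arctan(688/688) ≈ 45.00°
pole at origin: |s| = 688, ∠ = 90.00° (in denominator)
|G| = 10 · 688 / 4.6366e+08 ≈ 1.4838e-05
Gain = 20 log₁₀(1.4838e-05) ≈ -96.57 dB
∠G = 89.83° − 218.37° = -128.54°

-96.6 dB, -128.5°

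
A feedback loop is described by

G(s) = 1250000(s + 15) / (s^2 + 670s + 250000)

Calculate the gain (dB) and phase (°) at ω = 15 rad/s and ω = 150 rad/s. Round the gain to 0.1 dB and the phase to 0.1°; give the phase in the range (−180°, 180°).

ω = 15: 40.5 dB, 42.7°; ω = 150: 57.6 dB, 60.5°

At s = jω = j15:
zero (s+15): 15 + j15 → |·| = √(15²+15²) = √450 ≈ 21.213, ∠ = arctan(15/15) ≈ 45.00°
quadratic: (j15)² + 670·j15 + 250000 = 249775 + j10050 → |·| ≈ 2.4998e+05, ∠ ≈ 2.30°
|G| = 1250000 · 21.213 / 2.4998e+05 ≈ 106.07
Gain = 20 log₁₀(106.07) ≈ 40.51 dB
∠G = 45.00° − 2.30° = 42.70°

At s = jω = j150:
zero (s+15): 15 + j150 → |·| = √(15²+150²) = √22725 ≈ 150.75, ∠ = arctan(150/15) ≈ 84.29°
quadratic: (j150)² + 670·j150 + 250000 = 227500 + j100500 → |·| ≈ 2.4871e+05, ∠ ≈ 23.83°
|G| = 1250000 · 150.75 / 2.4871e+05 ≈ 757.66
Gain = 20 log₁₀(757.66) ≈ 57.59 dB
∠G = 84.29° − 23.83° = 60.46°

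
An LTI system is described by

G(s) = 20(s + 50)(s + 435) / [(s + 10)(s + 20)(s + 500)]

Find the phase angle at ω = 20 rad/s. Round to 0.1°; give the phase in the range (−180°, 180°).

-86.3°

At s = jω = j20:
zero (s+50): 50 + j20 → |·| = √(50²+20²) = √2900 ≈ 53.852, ∠ = arctan(20/50) ≈ 21.80°
zero (s+435): 435 + j20 → |·| = √(435²+20²) = √189625 ≈ 435.46, ∠ = arctan(20/435) ≈ 2.63°
pole (s+10): 10 + j20 → |·| = √(10²+20²) = √500 ≈ 22.361, ∠ = arctan(20/10) ≈ 63.43°
pole (s+20): 20 + j20 → |·| = √(20²+20²) = √800 ≈ 28.284, ∠ = arctan(20/20) ≈ 45.00°
pole (s+500): 500 + j20 → |·| = √(500²+20²) = √250400 ≈ 500.4, ∠ = arctan(20/500) ≈ 2.29°
∠G = 24.43° − 110.72° = -86.29°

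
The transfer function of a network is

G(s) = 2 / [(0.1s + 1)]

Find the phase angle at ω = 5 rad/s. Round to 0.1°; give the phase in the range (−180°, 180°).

-26.6°

At ω = 5 rad/s:
pole (1 + j5·0.1) = 1 + j0.5 → |·| ≈ 1.118, ∠ ≈ 26.57°
∠G = (0°) − (26.57°) = -26.57°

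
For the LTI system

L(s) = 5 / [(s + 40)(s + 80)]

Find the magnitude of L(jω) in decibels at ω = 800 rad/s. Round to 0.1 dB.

-102.2 dB

At s = jω = j800:
pole (s+40): 40 + j800 → |·| = √(40²+800²) = √641600 ≈ 801, ∠ = arctan(800/40) ≈ 87.14°
pole (s+80): 80 + j800 → |·| = √(80²+800²) = √646400 ≈ 803.99, ∠ = arctan(800/80) ≈ 84.29°
|L| = 5 / 6.44e+05 ≈ 7.764e-06
Gain = 20 log₁₀(7.764e-06) ≈ -102.20 dB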